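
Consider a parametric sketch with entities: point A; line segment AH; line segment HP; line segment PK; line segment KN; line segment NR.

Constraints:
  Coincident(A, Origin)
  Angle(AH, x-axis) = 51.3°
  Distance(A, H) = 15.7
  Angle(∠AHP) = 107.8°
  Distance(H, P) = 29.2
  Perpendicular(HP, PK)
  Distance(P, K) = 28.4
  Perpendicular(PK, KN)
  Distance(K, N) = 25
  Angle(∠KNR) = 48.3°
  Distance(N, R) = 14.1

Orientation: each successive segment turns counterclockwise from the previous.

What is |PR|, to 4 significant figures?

23.74

PK is perpendicular to KN, so KN runs at -56.50°; with |KN| = 25.0, N = (-16.18, 0.08007). ∠KNR = 48.3° gives NR at 75.20° from the x-axis; with |NR| = 14.1, R = (-12.58, 13.71). Then |PR| = |R − P| = 23.74.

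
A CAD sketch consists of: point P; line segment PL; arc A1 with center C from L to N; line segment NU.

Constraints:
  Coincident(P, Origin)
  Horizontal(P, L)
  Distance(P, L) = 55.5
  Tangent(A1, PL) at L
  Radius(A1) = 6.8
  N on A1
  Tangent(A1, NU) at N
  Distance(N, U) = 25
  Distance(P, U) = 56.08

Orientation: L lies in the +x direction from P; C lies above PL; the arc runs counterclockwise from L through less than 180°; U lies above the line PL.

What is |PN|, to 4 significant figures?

61.99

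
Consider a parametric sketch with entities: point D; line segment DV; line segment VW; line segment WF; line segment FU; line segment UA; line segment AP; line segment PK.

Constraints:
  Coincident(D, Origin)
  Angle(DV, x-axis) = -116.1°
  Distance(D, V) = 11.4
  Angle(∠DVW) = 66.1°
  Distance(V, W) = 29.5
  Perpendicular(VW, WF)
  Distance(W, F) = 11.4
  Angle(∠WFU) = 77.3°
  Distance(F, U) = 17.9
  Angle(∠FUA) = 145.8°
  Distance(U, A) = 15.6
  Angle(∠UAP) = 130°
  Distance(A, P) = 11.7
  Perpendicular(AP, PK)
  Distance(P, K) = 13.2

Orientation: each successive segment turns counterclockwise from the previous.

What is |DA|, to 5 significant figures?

14.709

D is at the origin; DV runs at -116.1° with length 11.4, so V = (-5.0153, -10.238). ∠DVW = 66.1° gives VW at -2.2000° from the x-axis; with |VW| = 29.5, W = (24.463, -11.370). VW is perpendicular to WF, so WF runs at 87.800°; with |WF| = 11.4, F = (24.901, 0.021643). ∠WFU = 77.3° gives FU at -169.50° from the x-axis; with |FU| = 17.9, U = (7.3003, -3.2404). ∠FUA = 145.8° gives UA at -135.30° from the x-axis; with |UA| = 15.6, A = (-3.7882, -14.213). Then |DA| = |A − D| = 14.709.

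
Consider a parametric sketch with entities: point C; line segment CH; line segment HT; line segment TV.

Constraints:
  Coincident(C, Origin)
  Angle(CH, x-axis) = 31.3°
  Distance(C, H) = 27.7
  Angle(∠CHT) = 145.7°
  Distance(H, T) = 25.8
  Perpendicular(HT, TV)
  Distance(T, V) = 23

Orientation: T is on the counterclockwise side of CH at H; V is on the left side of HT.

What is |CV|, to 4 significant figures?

49.24

∠CHT = 145.7°, so HT runs at 31.3° + (180° − 145.7°) = 65.60° from the x-axis; with |HT| = 25.8, T = H + 25.8·(cos 65.60°, sin 65.60°) = (34.33, 37.89). HT ⟂ TV; with |TV| = 23.0 on the left of HT, V = T + 23.0·(-0.9107, 0.4131) = (13.38, 47.39). Then |CV| = |V − C| = 49.24.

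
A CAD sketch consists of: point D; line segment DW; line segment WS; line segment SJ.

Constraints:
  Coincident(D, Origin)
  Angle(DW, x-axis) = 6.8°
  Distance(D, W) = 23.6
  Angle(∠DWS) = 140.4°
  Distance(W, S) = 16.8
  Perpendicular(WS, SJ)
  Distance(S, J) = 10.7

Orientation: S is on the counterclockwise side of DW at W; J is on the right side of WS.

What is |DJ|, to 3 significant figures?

43.4

∠DWS = 140.4°, so WS runs at 6.8° + (180° − 140.4°) = 46.4° from the x-axis; with |WS| = 16.8, S = W + 16.8·(cos 46.4°, sin 46.4°) = (35.0, 15.0). WS is perpendicular to SJ; with |SJ| = 10.7 on the right of WS, J = S + 10.7·(0.724, -0.690) = (42.8, 7.58). Then |DJ| = |J − D| = 43.4.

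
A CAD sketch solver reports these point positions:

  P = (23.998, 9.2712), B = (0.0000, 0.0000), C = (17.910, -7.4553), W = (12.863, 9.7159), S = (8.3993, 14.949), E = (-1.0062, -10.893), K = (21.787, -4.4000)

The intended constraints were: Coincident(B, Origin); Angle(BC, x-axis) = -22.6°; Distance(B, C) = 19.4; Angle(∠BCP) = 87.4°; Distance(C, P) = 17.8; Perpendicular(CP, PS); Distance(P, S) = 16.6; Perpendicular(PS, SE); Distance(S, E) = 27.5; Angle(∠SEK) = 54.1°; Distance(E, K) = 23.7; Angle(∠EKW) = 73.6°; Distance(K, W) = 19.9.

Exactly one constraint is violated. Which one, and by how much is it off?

Distance(K, W) = 19.9 — off by 3.20.

B = (0.00, 0.00) ✓; BC at -22.60° ✓; |BC| = 19.40 ✓; ∠BCP = 87.40° ✓; |CP| = 17.80 ✓; ∠(CP, PS) = 90.00° ✓; |PS| = 16.60 ✓; ∠(PS, SE) = 90.00° ✓; |SE| = 27.50 ✓; ∠SEK = 54.10° ✓; |EK| = 23.70 ✓; ∠EKW = 73.60° ✓; |KW| = 16.70 ✗.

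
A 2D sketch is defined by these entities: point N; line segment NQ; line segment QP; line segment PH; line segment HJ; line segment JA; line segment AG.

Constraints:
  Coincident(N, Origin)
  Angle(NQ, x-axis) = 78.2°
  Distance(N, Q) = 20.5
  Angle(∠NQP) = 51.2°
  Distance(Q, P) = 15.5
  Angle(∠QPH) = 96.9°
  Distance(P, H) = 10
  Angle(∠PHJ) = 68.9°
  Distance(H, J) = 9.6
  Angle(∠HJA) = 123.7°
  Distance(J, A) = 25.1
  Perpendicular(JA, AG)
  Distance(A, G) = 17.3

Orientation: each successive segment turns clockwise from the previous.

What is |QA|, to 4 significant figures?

16.12

N is at the origin; NQ runs at 78.2° with length 20.5, so Q = (4.192, 20.07). ∠NQP = 51.2° gives QP at -50.60° from the x-axis; with |QP| = 15.5, P = (14.03, 8.089). ∠QPH = 96.9° gives PH at -133.7° from the x-axis; with |PH| = 10.0, H = (7.122, 0.8597). ∠PHJ = 68.9° gives HJ at 115.2° from the x-axis; with |HJ| = 9.6, J = (3.034, 9.546). ∠HJA = 123.7° gives JA at 58.90° from the x-axis; with |JA| = 25.1, A = (16.00, 31.04). Then |QA| = |A − Q| = 16.12.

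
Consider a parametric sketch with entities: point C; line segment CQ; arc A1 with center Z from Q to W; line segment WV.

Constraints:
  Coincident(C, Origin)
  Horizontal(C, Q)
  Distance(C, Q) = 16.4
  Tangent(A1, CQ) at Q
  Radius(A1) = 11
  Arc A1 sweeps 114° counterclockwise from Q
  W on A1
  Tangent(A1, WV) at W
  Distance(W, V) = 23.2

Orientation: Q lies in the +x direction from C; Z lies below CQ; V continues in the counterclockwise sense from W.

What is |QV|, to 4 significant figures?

36.67

C is at the origin; CQ is horizontal with |CQ| = 16.4 and Q on the +x side, so Q = (16.40, 0.000). Tangency of A1 to CQ means the radius ZQ is perpendicular to CQ, so Z = Q + (0, -11) = (16.40, -11.00). On A1, Q sits at bearing 90° from Z; a 114° counterclockwise sweep puts W at bearing 204°, so W = Z + 11.0·(cos 204°, sin 204°) = (6.351, -15.47). The tangent condition forces ZW to be normal to WV, so WV runs along (−sin 204°, cos 204°); with |WV| = 23.2, V = (15.79, -36.67). Then |QV| = |V − Q| = 36.67.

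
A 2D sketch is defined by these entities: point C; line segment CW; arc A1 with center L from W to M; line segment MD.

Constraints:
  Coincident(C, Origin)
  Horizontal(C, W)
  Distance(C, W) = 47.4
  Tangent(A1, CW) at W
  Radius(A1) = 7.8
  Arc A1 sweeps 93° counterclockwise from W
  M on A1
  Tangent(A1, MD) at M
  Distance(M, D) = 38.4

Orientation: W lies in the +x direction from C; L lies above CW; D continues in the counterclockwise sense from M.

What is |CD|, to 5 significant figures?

70.679

C is at the origin; CW is horizontal with |CW| = 47.4 and W on the +x side, so W = (47.400, 0.0000). Since A1 is tangent to CW there, LW ⟂ CW, so L = W + (0, 7.8) = (47.400, 7.8000). On A1, W sits at bearing -90° from L; a 93° counterclockwise sweep puts M at bearing 3°, so M = L + 7.8·(cos 3°, sin 3°) = (55.189, 8.2082). Since A1 is tangent to MD there, LM ⟂ MD, so MD runs along (−sin 3°, cos 3°); with |MD| = 38.4, D = (53.180, 46.556). Then |CD| = |D − C| = 70.679.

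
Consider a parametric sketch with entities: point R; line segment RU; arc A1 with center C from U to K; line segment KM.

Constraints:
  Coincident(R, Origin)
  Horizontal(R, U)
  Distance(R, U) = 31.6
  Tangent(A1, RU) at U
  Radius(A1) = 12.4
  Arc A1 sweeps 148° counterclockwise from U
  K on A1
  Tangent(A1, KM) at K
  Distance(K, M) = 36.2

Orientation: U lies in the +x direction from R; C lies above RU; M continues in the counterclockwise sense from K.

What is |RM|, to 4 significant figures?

42.76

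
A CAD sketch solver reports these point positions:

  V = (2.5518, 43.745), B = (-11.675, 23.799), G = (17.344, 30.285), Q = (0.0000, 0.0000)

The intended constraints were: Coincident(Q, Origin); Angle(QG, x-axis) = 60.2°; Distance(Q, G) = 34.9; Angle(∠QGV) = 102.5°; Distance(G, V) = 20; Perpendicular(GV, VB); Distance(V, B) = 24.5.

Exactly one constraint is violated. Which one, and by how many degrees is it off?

Perpendicular(GV, VB) — off by 6.80°.

Q = (0.00, 0.00) ✓; QG at 60.20° ✓; |QG| = 34.90 ✓; ∠QGV = 102.5° ✓; |GV| = 20.00 ✓; ∠(GV, VB) = 96.80° ✗; |VB| = 24.50 ✓.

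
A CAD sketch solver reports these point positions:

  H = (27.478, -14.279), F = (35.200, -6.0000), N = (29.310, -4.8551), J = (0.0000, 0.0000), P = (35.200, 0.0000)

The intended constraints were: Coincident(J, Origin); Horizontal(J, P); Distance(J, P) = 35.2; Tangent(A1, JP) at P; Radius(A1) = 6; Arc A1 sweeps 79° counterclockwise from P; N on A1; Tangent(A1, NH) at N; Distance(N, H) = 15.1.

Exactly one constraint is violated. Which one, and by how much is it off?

Distance(N, H) = 15.1 — off by 5.50.

J = (0.00, 0.00) ✓; J.y = 0.00, P.y = 0.00 ✓; |JP| = 35.20 ✓; ∠(FP, PJ) = 90.00° ✓; |FP| = 6.000 ✓; bearing(F→N) − bearing(F→P) = 79.00° ✓; |FN| = 6.000 ✓; ∠(FN, NH) = 90.00° ✓; |NH| = 9.600 ✗.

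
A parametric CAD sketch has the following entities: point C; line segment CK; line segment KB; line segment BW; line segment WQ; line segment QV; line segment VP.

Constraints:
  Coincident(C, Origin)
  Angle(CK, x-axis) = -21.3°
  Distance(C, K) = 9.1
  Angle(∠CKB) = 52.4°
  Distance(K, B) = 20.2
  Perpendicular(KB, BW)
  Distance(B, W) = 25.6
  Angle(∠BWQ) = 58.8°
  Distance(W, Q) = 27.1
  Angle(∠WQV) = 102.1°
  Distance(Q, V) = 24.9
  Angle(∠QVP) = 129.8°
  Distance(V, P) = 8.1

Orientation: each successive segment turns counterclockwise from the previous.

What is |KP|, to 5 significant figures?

19.554

C is at the origin; CK runs at -21.3° with length 9.1, so K = (8.4784, -3.3056). ∠CKB = 52.4° gives KB at 106.30° from the x-axis; with |KB| = 20.2, B = (2.8089, 16.082). KB ⟂ BW, so BW runs at -163.70°; with |BW| = 25.6, W = (-21.762, 8.8974). ∠BWQ = 58.8° gives WQ at -42.500° from the x-axis; with |WQ| = 27.1, Q = (-1.7819, -9.4111). ∠WQV = 102.1° gives QV at 35.400° from the x-axis; with |QV| = 24.9, V = (18.515, 5.0130). ∠QVP = 129.8° gives VP at 85.600° from the x-axis; with |VP| = 8.1, P = (19.136, 13.089). Then |KP| = |P − K| = 19.554.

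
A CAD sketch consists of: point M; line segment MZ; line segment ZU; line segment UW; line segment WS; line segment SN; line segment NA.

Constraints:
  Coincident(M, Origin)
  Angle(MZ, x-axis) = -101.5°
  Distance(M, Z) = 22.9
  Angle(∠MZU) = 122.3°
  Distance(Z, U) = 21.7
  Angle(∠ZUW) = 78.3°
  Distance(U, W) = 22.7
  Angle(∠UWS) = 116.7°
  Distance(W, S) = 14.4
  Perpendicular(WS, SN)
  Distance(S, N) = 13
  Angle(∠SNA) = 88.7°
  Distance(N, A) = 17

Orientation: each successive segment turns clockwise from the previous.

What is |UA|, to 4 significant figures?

10.80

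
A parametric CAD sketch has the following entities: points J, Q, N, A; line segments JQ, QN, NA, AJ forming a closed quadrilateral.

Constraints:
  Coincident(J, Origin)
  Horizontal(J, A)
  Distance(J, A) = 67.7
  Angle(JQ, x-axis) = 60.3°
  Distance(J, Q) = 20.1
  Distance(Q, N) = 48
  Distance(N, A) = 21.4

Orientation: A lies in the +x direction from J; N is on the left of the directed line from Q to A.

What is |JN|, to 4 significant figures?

60.98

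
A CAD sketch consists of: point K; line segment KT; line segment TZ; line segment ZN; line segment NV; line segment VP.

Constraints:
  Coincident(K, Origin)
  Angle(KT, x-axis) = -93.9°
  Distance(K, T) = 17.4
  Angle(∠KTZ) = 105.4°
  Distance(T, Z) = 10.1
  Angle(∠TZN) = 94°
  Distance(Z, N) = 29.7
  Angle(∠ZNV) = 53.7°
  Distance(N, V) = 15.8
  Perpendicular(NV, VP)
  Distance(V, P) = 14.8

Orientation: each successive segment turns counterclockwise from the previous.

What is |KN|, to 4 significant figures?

21.15

∠KTZ = 105.4° gives TZ at -19.30° from the x-axis; with |TZ| = 10.1, Z = (8.349, -20.70). ∠TZN = 94.0° gives ZN at 66.70° from the x-axis; with |ZN| = 29.7, N = (20.10, 6.580). Then |KN| = |N − K| = 21.15.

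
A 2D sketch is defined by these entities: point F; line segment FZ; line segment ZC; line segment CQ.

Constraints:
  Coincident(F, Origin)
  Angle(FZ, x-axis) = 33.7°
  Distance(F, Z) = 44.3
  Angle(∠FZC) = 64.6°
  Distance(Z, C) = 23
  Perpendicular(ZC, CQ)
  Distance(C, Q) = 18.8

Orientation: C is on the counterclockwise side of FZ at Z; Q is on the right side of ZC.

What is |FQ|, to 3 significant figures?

59.0

F is at the origin; FZ runs at 33.7° with length 44.3, so Z = 44.3·(cos 33.7°, sin 33.7°) = (36.9, 24.6). ∠FZC = 64.6°, so ZC runs at 33.7° + (180° − 64.6°) = 149° from the x-axis; with |ZC| = 23.0, C = Z + 23.0·(cos 149°, sin 149°) = (17.1, 36.4). ZC is perpendicular to CQ; with |CQ| = 18.8 on the right of ZC, Q = C + 18.8·(0.514, 0.858) = (26.8, 52.5). Then |FQ| = |Q − F| = 59.0.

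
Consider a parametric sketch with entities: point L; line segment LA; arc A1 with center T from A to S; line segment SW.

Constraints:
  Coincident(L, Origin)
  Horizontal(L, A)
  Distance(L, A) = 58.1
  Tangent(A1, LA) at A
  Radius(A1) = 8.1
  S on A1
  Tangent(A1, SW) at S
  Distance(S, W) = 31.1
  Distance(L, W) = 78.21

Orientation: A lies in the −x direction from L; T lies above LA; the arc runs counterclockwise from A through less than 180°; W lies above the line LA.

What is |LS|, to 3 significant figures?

52.8

Checks: |TS| = 8.100 ✓; ∠(TS, SW) = 90.00° ✓; |SW| = 31.10 ✓; |LW| = 78.21 ✓.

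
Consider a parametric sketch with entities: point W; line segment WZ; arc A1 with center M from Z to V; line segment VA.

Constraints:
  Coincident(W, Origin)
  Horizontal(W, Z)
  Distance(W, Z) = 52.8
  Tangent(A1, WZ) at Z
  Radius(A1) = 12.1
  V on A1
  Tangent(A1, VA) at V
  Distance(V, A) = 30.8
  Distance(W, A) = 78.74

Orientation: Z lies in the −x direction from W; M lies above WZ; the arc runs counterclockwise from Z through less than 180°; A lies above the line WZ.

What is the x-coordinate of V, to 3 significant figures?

-44.4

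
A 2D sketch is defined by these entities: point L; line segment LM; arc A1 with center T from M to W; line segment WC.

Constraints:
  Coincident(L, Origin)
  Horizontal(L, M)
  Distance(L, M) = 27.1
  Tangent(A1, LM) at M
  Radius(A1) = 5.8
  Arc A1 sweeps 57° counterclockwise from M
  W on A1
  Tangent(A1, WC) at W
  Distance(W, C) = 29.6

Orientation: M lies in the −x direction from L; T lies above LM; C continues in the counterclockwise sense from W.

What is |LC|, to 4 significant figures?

28.14

On A1, M sits at bearing -90° from T; a 57° counterclockwise sweep puts W at bearing -33°, so W = T + 5.8·(cos -33°, sin -33°) = (-22.24, 2.641). Tangency of A1 to WC means the radius TW is perpendicular to WC, so WC runs along (−sin -33°, cos -33°); with |WC| = 29.6, C = (-6.114, 27.47). Then |LC| = |C − L| = 28.14.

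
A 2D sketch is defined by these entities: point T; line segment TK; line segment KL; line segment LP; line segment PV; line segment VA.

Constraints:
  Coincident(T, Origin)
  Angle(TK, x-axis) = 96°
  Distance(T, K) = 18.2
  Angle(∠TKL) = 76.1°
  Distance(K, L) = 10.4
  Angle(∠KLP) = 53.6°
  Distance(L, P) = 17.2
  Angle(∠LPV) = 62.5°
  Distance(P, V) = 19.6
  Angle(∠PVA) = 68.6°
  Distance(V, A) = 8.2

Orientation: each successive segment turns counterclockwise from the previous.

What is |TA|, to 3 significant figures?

22.6

T is at the origin; TK runs at 96.0° with length 18.2, so K = (-1.90, 18.1). ∠TKL = 76.1° gives KL at -160° from the x-axis; with |KL| = 10.4, L = (-11.7, 14.6). ∠KLP = 53.6° gives LP at -33.7° from the x-axis; with |LP| = 17.2, P = (2.63, 5.02). ∠LPV = 62.5° gives PV at 83.8° from the x-axis; with |PV| = 19.6, V = (4.74, 24.5). ∠PVA = 68.6° gives VA at -165° from the x-axis; with |VA| = 8.2, A = (-3.17, 22.4). Then |TA| = |A − T| = 22.6.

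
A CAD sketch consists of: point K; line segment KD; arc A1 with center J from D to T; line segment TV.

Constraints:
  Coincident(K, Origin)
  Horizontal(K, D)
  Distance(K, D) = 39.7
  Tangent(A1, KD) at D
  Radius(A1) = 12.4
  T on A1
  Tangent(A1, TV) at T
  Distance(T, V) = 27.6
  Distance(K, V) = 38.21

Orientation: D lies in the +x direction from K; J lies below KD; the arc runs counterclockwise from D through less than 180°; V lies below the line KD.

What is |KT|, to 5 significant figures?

29.232

K is at the origin; KD is horizontal with |KD| = 39.7 and D on the +x side, so D = (39.700, 0.0000). Tangency of A1 to KD means the radius JD is perpendicular to KD, so J = D + (0, -12.4) = (39.700, -12.400). Since JT ⟂ TV (tangency), |JV| = √(12.4² + 27.6²) = 30.258 regardless of where T sits on A1. So V lies on both circle(K, 38.21) and circle(J, 30.258); the below-KD intersection is V = (18.140, -33.629). T is the foot of the tangent from V: T = (28.143, -7.9059).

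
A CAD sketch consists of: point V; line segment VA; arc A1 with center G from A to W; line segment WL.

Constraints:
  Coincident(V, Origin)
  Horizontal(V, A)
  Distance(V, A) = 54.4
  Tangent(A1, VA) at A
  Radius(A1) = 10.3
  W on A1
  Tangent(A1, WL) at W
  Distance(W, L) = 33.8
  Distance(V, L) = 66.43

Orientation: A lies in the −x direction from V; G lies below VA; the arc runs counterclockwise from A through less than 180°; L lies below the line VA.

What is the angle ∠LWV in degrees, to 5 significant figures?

76.915°

Checks: |GW| = 10.30 ✓; ∠(GW, WL) = 90.00° ✓; |WL| = 33.80 ✓; |VL| = 66.43 ✓.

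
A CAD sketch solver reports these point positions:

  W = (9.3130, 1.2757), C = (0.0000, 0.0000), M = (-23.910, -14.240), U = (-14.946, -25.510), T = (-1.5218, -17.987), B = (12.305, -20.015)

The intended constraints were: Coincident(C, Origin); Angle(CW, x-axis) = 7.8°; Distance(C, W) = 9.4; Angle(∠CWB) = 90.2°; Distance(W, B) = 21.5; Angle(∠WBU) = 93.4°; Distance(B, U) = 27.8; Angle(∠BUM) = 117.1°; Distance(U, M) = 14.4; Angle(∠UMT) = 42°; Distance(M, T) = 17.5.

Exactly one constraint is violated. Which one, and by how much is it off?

Distance(M, T) = 17.5 — off by 5.20.

C = (0.00, 0.00) ✓; CW at 7.800° ✓; |CW| = 9.400 ✓; ∠CWB = 90.20° ✓; |WB| = 21.50 ✓; ∠WBU = 93.40° ✓; |BU| = 27.80 ✓; ∠BUM = 117.1° ✓; |UM| = 14.40 ✓; ∠UMT = 42.00° ✓; |MT| = 22.70 ✗.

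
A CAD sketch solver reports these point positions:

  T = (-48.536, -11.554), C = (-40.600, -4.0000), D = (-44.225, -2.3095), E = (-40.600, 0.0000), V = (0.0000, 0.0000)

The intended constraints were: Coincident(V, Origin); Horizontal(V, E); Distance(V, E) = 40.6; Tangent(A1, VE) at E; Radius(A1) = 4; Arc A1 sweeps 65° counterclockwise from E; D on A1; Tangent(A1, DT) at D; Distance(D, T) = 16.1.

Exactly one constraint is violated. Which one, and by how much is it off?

Distance(D, T) = 16.1 — off by 5.90.

V = (0.00, 0.00) ✓; V.y = 0.00, E.y = 0.00 ✓; |VE| = 40.60 ✓; ∠(CE, EV) = 90.00° ✓; |CE| = 4.000 ✓; bearing(C→D) − bearing(C→E) = 65.00° ✓; |CD| = 4.000 ✓; ∠(CD, DT) = 90.00° ✓; |DT| = 10.20 ✗.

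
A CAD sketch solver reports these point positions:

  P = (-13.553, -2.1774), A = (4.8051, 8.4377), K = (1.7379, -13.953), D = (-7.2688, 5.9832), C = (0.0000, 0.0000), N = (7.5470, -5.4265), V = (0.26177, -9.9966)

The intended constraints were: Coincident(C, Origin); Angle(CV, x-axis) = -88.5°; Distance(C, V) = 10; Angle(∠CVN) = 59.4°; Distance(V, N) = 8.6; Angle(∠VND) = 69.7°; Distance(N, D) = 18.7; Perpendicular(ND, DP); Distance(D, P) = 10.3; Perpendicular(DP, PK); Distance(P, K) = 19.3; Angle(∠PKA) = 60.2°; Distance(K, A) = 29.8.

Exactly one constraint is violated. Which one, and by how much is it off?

Distance(K, A) = 29.8 — off by 7.20.

C = (0.00, 0.00) ✓; CV at -88.50° ✓; |CV| = 10.00 ✓; ∠CVN = 59.40° ✓; |VN| = 8.600 ✓; ∠VND = 69.70° ✓; |ND| = 18.70 ✓; ∠(ND, DP) = 90.00° ✓; |DP| = 10.30 ✓; ∠(DP, PK) = 90.00° ✓; |PK| = 19.30 ✓; ∠PKA = 60.20° ✓; |KA| = 22.60 ✗.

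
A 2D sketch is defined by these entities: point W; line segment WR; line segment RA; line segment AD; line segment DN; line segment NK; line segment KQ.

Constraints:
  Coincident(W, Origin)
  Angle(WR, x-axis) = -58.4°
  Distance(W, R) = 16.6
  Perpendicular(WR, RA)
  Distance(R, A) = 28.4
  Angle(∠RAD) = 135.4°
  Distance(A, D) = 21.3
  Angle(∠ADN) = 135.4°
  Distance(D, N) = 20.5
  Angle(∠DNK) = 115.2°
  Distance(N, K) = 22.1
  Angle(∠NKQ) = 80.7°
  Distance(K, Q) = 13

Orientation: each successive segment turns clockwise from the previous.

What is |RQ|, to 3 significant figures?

38.5

W is at the origin; WR runs at -58.4° with length 16.6, so R = (8.70, -14.1). The perpendicularity gives RA at right angles to WR, so RA runs at -148°; with |RA| = 28.4, A = (-15.5, -29.0). ∠RAD = 135.4° gives AD at 167° from the x-axis; with |AD| = 21.3, D = (-36.2, -24.2). ∠ADN = 135.4° gives DN at 122° from the x-axis; with |DN| = 20.5, N = (-47.2, -6.92). ∠DNK = 115.2° gives NK at 57.6° from the x-axis; with |NK| = 22.1, K = (-35.4, 11.7). ∠NKQ = 80.7° gives KQ at -41.7° from the x-axis; with |KQ| = 13.0, Q = (-25.7, 3.09). Then |RQ| = |Q − R| = 38.5.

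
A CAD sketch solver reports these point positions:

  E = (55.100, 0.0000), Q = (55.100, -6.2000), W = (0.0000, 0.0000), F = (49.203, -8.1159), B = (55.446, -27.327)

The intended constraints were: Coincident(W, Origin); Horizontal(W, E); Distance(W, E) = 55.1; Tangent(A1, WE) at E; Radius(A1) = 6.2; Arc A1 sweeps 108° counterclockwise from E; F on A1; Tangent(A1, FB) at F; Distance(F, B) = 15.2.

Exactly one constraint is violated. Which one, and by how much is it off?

Distance(F, B) = 15.2 — off by 5.00.

W = (0.00, 0.00) ✓; W.y = 0.00, E.y = 0.00 ✓; |WE| = 55.10 ✓; ∠(QE, EW) = 90.00° ✓; |QE| = 6.200 ✓; bearing(Q→F) − bearing(Q→E) = 108.0° ✓; |QF| = 6.200 ✓; ∠(QF, FB) = 90.00° ✓; |FB| = 20.20 ✗.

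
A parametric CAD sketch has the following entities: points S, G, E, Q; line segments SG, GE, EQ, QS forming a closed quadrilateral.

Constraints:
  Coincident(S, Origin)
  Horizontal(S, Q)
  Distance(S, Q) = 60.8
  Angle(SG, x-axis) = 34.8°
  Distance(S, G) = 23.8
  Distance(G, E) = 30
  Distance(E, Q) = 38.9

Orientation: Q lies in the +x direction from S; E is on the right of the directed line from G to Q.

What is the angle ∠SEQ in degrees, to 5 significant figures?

123.83°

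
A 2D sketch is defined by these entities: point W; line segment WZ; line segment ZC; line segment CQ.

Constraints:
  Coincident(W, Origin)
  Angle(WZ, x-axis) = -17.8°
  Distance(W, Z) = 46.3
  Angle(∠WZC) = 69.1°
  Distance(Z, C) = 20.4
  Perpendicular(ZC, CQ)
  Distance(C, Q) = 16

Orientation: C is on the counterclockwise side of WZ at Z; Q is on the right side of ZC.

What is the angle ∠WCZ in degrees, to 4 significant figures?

84.87°

W is at the origin; WZ runs at -17.8° with length 46.3, so Z = 46.3·(cos -17.8°, sin -17.8°) = (44.08, -14.15). ∠WZC = 69.1°, so ZC runs at -17.8° + (180° − 69.1°) = 93.10° from the x-axis; with |ZC| = 20.4, C = Z + 20.4·(cos 93.10°, sin 93.10°) = (42.98, 6.216). Then cos ∠WCZ = CW·CZ / (|CW||CZ|), giving 84.87°.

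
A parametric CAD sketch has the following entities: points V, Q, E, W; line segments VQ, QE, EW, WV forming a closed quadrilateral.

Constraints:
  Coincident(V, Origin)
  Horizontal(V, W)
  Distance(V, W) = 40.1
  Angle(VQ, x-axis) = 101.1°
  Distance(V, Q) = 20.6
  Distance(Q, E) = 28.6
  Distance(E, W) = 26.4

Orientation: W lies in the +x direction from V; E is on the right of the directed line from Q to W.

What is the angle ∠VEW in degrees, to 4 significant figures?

166.1°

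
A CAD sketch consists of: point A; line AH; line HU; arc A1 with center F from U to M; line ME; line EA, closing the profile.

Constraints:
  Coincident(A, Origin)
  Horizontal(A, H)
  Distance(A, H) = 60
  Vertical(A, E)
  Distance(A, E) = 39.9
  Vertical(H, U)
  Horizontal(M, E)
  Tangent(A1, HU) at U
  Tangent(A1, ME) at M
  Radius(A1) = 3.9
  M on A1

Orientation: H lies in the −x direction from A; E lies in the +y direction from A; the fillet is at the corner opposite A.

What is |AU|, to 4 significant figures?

69.97

A is at the origin; A and H share the same y with |AH| = 60.0 and H on the −x side, so H = (-60.00, 0.000). AE is vertical with |AE| = 39.9 and E on the +y side, so E = (0.000, 39.90). The virtual corner opposite A is at (-60.00, 39.90). Since A1 is tangent to HU there, FU ⟂ HU and the tangent condition forces FM to be normal to ME, with radius 3.9, so the center F sits 3.9 in from both sides at F = (-56.10, 36.00). That places the tangent points at U = (-60.00, 36.00) on HU and M = (-56.10, 39.90) on ME. Then |AU| = |U − A| = 69.97.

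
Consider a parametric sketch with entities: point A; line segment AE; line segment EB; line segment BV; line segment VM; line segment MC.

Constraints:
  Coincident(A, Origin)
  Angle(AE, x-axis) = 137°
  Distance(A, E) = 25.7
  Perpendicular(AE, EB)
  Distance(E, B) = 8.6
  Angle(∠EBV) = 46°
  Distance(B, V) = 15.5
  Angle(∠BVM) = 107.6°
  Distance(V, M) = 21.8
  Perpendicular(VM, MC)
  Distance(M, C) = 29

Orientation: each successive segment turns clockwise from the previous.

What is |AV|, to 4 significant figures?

14.71

A is at the origin; AE runs at 137.0° with length 25.7, so E = (-18.80, 17.53). AE ⟂ EB, so EB runs at 47.00°; with |EB| = 8.6, B = (-12.93, 23.82). ∠EBV = 46.0° gives BV at -87.00° from the x-axis; with |BV| = 15.5, V = (-12.12, 8.338). Then |AV| = |V − A| = 14.71.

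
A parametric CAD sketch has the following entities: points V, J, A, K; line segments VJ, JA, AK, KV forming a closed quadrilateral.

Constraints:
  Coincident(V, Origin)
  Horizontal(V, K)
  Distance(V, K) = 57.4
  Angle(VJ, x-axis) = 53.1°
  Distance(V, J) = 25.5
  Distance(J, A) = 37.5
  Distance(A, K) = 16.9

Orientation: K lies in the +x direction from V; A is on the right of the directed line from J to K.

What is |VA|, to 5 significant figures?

42.165

Checks: VJ at 53.10° ✓; |JA| = 37.50 ✓; |AK| = 16.90 ✓.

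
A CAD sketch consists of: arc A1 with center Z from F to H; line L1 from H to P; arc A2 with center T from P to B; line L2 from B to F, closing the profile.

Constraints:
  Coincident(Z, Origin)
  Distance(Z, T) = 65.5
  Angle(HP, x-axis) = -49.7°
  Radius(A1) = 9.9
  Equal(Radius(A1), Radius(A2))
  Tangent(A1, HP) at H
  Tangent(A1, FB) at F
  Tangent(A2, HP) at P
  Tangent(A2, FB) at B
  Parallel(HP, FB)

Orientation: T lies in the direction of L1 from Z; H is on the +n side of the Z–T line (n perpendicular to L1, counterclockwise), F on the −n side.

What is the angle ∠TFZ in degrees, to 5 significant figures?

81.405°

The slot axis is L1's direction at -49.7°, so u = (cos -49.7°, sin -49.7°) = (0.64679, -0.76267) and n = (−sin -49.7°, cos -49.7°) = (0.76267, 0.64679). Z is at the origin and T lies 65.5 along u from Z, so T = 65.5·u = (42.365, -49.955). Tangency of A1 to both parallel lines with radius 9.9 puts H and F at Z ± 9.9·n: H = (7.5504, 6.4032), F = (-7.5504, -6.4032). Then cos ∠TFZ = FT·FZ / (|FT||FZ|), giving 81.405°.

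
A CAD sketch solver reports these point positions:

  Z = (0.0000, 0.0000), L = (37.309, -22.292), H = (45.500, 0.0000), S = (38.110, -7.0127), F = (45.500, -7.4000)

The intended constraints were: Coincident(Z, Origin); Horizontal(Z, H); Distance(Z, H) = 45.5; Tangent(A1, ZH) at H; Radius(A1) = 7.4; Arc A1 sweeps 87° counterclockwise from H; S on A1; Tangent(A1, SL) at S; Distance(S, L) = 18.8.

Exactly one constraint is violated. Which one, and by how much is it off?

Distance(S, L) = 18.8 — off by 3.50.

Z = (0.00, 0.00) ✓; Z.y = 0.00, H.y = 0.00 ✓; |ZH| = 45.50 ✓; ∠(FH, HZ) = 90.00° ✓; |FH| = 7.400 ✓; bearing(F→S) − bearing(F→H) = 87.00° ✓; |FS| = 7.400 ✓; ∠(FS, SL) = 90.00° ✓; |SL| = 15.30 ✗.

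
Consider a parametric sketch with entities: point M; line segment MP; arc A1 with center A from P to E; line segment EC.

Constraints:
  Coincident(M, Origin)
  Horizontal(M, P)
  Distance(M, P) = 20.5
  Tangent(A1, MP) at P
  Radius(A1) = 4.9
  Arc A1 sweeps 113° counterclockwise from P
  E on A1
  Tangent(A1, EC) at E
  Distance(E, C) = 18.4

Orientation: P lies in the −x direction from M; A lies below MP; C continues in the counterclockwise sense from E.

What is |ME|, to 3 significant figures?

25.9

Tangency of A1 to MP means the radius AP is perpendicular to MP, so A = P + (0, -4.9) = (-20.5, -4.90). On A1, P sits at bearing 90° from A; a 113° counterclockwise sweep puts E at bearing 203°, so E = A + 4.9·(cos 203°, sin 203°) = (-25.0, -6.81). Then |ME| = |E − M| = 25.9.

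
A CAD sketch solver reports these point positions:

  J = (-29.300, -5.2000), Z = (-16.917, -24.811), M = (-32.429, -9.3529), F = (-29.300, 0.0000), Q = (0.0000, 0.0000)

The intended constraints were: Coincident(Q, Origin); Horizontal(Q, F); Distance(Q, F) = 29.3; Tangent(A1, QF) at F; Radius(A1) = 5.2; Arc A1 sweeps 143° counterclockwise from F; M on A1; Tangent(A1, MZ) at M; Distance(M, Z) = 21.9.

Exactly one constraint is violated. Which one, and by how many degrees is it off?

Tangent(A1, MZ) at M — off by 7.90°.

Q = (0.00, 0.00) ✓; Q.y = 0.00, F.y = 0.00 ✓; |QF| = 29.30 ✓; ∠(JF, FQ) = 90.00° ✓; |JF| = 5.200 ✓; bearing(J→M) − bearing(J→F) = 143.0° ✓; |JM| = 5.200 ✓; ∠(JM, MZ) = 97.90° ✗; |MZ| = 21.90 ✓.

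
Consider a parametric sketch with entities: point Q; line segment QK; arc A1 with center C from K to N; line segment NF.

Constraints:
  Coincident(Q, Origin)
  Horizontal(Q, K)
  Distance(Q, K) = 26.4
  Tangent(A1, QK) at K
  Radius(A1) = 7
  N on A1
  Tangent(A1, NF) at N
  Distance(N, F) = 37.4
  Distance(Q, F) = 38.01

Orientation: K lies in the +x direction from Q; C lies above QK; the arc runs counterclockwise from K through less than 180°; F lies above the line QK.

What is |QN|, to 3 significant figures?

33.5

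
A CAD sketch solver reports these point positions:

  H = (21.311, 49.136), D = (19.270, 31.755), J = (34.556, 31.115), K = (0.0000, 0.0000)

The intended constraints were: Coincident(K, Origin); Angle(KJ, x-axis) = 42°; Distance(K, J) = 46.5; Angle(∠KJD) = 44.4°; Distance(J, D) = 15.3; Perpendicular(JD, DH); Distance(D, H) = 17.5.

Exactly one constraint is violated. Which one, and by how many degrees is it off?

Perpendicular(JD, DH) — off by 4.30°.

K = (0.00, 0.00) ✓; KJ at 42.00° ✓; |KJ| = 46.50 ✓; ∠KJD = 44.40° ✓; |JD| = 15.30 ✓; ∠(JD, DH) = 94.30° ✗; |DH| = 17.50 ✓.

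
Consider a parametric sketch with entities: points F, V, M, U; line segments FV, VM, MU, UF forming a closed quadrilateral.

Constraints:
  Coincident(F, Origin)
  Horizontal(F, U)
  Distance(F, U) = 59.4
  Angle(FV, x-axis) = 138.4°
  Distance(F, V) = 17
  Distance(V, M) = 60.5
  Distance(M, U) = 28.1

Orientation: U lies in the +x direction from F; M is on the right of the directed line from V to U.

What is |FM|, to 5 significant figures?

43.922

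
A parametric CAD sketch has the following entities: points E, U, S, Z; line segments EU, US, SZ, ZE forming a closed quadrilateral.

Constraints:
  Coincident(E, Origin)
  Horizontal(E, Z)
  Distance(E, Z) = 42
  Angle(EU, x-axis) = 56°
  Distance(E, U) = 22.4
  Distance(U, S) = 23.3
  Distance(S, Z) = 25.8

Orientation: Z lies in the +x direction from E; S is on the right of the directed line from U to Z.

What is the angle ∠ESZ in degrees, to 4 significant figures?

155.4°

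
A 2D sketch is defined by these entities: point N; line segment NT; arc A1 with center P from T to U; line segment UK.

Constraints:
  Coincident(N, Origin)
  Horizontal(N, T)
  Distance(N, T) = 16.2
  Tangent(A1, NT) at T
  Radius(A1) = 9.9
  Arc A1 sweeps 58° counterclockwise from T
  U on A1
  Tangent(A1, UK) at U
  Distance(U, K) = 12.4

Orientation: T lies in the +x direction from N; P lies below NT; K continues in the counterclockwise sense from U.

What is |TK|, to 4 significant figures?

21.31

N is at the origin; N and T share the same y with |NT| = 16.2 and T on the +x side, so T = (16.20, 0.000). A1 meets NT tangentially, so PT is at right angles to NT, so P = T + (0, -9.9) = (16.20, -9.900). On A1, T sits at bearing 90° from P; a 58° counterclockwise sweep puts U at bearing 148°, so U = P + 9.9·(cos 148°, sin 148°) = (7.804, -4.654). A1 meets UK tangentially, so PU is at right angles to UK, so UK runs along (−sin 148°, cos 148°); with |UK| = 12.4, K = (1.233, -15.17). Then |TK| = |K − T| = 21.31.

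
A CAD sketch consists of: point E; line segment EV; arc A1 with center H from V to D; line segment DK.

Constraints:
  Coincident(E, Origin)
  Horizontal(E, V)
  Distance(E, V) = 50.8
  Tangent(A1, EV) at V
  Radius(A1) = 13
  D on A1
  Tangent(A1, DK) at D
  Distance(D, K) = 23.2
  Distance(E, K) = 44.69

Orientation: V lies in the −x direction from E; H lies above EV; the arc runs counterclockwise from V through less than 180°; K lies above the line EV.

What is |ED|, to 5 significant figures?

39.451

Checks: |EV| = 50.80 ✓; |HD| = 13.00 ✓; ∠(HD, DK) = 90.00° ✓; |DK| = 23.20 ✓; |EK| = 44.69 ✓.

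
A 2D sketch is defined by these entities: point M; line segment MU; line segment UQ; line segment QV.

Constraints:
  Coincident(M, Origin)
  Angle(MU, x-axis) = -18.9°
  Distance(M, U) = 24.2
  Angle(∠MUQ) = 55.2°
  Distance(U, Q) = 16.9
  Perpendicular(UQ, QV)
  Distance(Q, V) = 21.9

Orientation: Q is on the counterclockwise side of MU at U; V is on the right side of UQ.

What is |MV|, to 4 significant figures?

41.89

M is at the origin; MU runs at -18.9° with length 24.2, so U = 24.2·(cos -18.9°, sin -18.9°) = (22.90, -7.839). ∠MUQ = 55.2°, so UQ runs at -18.9° + (180° − 55.2°) = 105.9° from the x-axis; with |UQ| = 16.9, Q = U + 16.9·(cos 105.9°, sin 105.9°) = (18.27, 8.415). UQ is perpendicular to QV; with |QV| = 21.9 on the right of UQ, V = Q + 21.9·(0.9617, 0.2740) = (39.33, 14.41). Then |MV| = |V − M| = 41.89.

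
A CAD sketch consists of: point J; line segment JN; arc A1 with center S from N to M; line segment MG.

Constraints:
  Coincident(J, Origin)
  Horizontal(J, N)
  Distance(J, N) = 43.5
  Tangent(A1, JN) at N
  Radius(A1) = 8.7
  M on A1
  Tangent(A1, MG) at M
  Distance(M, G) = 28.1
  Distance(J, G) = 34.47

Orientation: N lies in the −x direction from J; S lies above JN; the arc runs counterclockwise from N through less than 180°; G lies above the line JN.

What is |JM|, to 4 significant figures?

36.43

Checks: |SM| = 8.700 ✓; ∠(SM, MG) = 90.00° ✓; |MG| = 28.10 ✓; |JG| = 34.47 ✓.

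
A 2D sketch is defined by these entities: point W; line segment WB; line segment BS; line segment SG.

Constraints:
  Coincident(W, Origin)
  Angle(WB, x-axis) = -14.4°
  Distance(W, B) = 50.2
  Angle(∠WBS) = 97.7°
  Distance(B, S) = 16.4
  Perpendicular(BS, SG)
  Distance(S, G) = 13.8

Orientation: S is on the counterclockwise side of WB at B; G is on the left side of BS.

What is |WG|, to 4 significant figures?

42.74

W is at the origin; WB runs at -14.4° with length 50.2, so B = 50.2·(cos -14.4°, sin -14.4°) = (48.62, -12.48). ∠WBS = 97.7°, so BS runs at -14.4° + (180° − 97.7°) = 67.90° from the x-axis; with |BS| = 16.4, S = B + 16.4·(cos 67.90°, sin 67.90°) = (54.79, 2.711). The perpendicularity gives SG at right angles to BS; with |SG| = 13.8 on the left of BS, G = S + 13.8·(-0.9265, 0.3762) = (42.01, 7.903). Then |WG| = |G − W| = 42.74.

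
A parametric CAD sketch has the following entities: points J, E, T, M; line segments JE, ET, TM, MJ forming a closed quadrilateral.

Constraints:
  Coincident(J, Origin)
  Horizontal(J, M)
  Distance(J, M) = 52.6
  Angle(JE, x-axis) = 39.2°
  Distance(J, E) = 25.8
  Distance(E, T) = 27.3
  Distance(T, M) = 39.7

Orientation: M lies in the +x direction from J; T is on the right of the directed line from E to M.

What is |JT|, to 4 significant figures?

17.66

Checks: |ET| = 27.30 ✓; |TM| = 39.70 ✓.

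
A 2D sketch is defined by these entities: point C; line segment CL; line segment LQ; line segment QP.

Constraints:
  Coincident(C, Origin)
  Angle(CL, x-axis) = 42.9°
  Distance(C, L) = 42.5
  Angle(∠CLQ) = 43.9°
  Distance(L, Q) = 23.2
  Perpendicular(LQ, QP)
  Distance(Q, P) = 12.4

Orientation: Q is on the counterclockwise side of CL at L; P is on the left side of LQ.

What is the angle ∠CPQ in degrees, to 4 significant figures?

156.5°

C is at the origin; CL runs at 42.9° with length 42.5, so L = 42.5·(cos 42.9°, sin 42.9°) = (31.13, 28.93). ∠CLQ = 43.9°, so LQ runs at 42.9° + (180° − 43.9°) = 179.0° from the x-axis; with |LQ| = 23.2, Q = L + 23.2·(cos 179.0°, sin 179.0°) = (7.937, 29.34). The perpendicularity gives QP at right angles to LQ; with |QP| = 12.4 on the left of LQ, P = Q + 12.4·(-0.01745, -0.9998) = (7.720, 16.94). Then cos ∠CPQ = PC·PQ / (|PC||PQ|), giving 156.5°.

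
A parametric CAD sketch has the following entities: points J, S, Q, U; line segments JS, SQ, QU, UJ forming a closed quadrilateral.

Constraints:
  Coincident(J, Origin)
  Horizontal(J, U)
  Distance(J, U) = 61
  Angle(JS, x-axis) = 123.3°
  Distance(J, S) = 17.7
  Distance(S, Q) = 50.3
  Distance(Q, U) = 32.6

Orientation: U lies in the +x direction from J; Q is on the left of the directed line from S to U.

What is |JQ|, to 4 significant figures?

46.64

Checks: |SQ| = 50.30 ✓; |QU| = 32.60 ✓.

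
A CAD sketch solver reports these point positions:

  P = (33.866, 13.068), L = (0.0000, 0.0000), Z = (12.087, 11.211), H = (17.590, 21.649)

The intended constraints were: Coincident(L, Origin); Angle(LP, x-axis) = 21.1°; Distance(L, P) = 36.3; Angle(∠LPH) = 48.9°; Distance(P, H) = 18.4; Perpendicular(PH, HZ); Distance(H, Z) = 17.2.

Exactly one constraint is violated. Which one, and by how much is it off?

Distance(H, Z) = 17.2 — off by 5.40.

L = (0.00, 0.00) ✓; LP at 21.10° ✓; |LP| = 36.30 ✓; ∠LPH = 48.90° ✓; |PH| = 18.40 ✓; ∠(PH, HZ) = 90.00° ✓; |HZ| = 11.80 ✗.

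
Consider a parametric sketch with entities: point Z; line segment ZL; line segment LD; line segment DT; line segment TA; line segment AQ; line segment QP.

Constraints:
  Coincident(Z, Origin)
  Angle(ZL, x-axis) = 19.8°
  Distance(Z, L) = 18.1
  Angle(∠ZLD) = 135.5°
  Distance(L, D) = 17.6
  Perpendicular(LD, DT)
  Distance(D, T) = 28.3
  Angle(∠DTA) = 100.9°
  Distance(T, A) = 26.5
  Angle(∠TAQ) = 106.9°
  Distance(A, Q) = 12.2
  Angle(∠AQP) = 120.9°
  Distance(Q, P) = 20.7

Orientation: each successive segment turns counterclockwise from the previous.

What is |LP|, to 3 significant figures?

5.88

Z is at the origin; ZL runs at 19.8° with length 18.1, so L = (17.0, 6.13). ∠ZLD = 135.5° gives LD at 64.3° from the x-axis; with |LD| = 17.6, D = (24.7, 22.0). LD is perpendicular to DT, so DT runs at 154°; with |DT| = 28.3, T = (-0.838, 34.3). ∠DTA = 100.9° gives TA at -127° from the x-axis; with |TA| = 26.5, A = (-16.6, 13.0). ∠TAQ = 106.9° gives AQ at -53.5° from the x-axis; with |AQ| = 12.2, Q = (-9.38, 3.18). ∠AQP = 120.9° gives QP at 5.60° from the x-axis; with |QP| = 20.7, P = (11.2, 5.20). Then |LP| = |P − L| = 5.88.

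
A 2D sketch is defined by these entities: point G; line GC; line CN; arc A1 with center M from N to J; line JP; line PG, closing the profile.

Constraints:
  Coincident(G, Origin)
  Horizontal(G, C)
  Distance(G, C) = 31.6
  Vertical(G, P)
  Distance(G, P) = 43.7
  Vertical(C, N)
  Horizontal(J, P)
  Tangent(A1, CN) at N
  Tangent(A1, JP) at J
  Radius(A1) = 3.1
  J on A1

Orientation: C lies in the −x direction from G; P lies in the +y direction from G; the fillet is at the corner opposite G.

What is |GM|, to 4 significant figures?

49.60

G is at the origin; GC is horizontal with |GC| = 31.6 and C on the −x side, so C = (-31.60, 0.000). G and P share the same x with |GP| = 43.7 and P on the +y side, so P = (0.000, 43.70). The virtual corner opposite G is at (-31.60, 43.70). Since A1 is tangent to CN there, MN ⟂ CN and tangency of A1 to JP means the radius MJ is perpendicular to JP, with radius 3.1, so the center M sits 3.1 in from both sides at M = (-28.50, 40.60). Then |GM| = |M − G| = 49.60.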